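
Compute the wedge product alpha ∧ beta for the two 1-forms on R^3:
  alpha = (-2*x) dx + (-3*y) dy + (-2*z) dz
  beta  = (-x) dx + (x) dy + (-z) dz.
alpha ∧ beta = (-x*(2*x + 3*y)) dx ∧ dy + (z*(2*x + 3*y)) dy ∧ dz

Distribute the wedge, using dx_i ∧ dx_j = -dx_j ∧ dx_i and dx_i ∧ dx_i = 0. For each pair (i, j) with i < j, the coefficient of dx_i ∧ dx_j in alpha ∧ beta is (alpha_i * beta_j - alpha_j * beta_i). Collecting: alpha ∧ beta = (-x*(2*x + 3*y)) dx ∧ dy + (z*(2*x + 3*y)) dy ∧ dz.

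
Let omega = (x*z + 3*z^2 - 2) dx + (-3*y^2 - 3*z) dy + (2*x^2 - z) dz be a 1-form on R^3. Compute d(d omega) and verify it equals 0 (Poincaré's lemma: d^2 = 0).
d(d omega) = 0

Step 1: d omega = sum_{i<j} (∂f_j/∂x_i - ∂f_i/∂x_j) dx_i ∧ dx_j:
  coeff of dx ∧ dy: 0
  coeff of dx ∧ dz: 3*x - 6*z
  coeff of dy ∧ dz: 3
Step 2: Apply d again to each 2-form coefficient. The only possible 3-form in R^3 is dx ∧ dy ∧ dz, with coefficient
  ∂(coeff of dy∧dz)/∂x - ∂(coeff of dx∧dz)/∂y + ∂(coeff of dx∧dy)/∂z
  = ∂/∂x (3) - ∂/∂y (3*x - 6*z) + ∂/∂z (0).
Each of these terms simplifies to sums of mixed partials that cancel in pairs. The result is 0 (by equality of mixed partials for smooth functions — Schwarz / Clairaut).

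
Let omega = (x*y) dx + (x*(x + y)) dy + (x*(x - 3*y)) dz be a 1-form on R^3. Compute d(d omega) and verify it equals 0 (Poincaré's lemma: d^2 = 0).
d(d omega) = 0

Step 1: d omega = sum_{i<j} (∂f_j/∂x_i - ∂f_i/∂x_j) dx_i ∧ dx_j:
  coeff of dx ∧ dy: x + y
  coeff of dx ∧ dz: 2*x - 3*y
  coeff of dy ∧ dz: -3*x
Step 2: Apply d again to each 2-form coefficient. The only possible 3-form in R^3 is dx ∧ dy ∧ dz, with coefficient
  ∂(coeff of dy∧dz)/∂x - ∂(coeff of dx∧dz)/∂y + ∂(coeff of dx∧dy)/∂z
  = ∂/∂x (-3*x) - ∂/∂y (2*x - 3*y) + ∂/∂z (x + y).
Each of these terms simplifies to sums of mixed partials that cancel in pairs. The result is 0 (by equality of mixed partials for smooth functions — Schwarz / Clairaut).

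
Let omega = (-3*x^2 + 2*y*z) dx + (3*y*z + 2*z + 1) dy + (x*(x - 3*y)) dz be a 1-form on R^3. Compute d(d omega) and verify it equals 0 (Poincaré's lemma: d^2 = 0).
d(d omega) = 0

Step 1: d omega = sum_{i<j} (∂f_j/∂x_i - ∂f_i/∂x_j) dx_i ∧ dx_j:
  coeff of dx ∧ dy: -2*z
  coeff of dx ∧ dz: 2*x - 5*y
  coeff of dy ∧ dz: -3*x - 3*y - 2
Step 2: Apply d again to each 2-form coefficient. The only possible 3-form in R^3 is dx ∧ dy ∧ dz, with coefficient
  ∂(coeff of dy∧dz)/∂x - ∂(coeff of dx∧dz)/∂y + ∂(coeff of dx∧dy)/∂z
  = ∂/∂x (-3*x - 3*y - 2) - ∂/∂y (2*x - 5*y) + ∂/∂z (-2*z).
Each of these terms simplifies to sums of mixed partials that cancel in pairs. The result is 0 (by equality of mixed partials for smooth functions — Schwarz / Clairaut).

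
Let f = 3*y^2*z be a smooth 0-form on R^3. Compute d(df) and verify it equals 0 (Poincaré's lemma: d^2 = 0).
d(df) = 0

Step 1: df = sum_i (∂f/∂x_i) dx_i = (0) dx + (6*y*z) dy + (3*y^2) dz.
Step 2: Apply d again. Using the 1-form formula, the coefficient of dx ∧ dy in d(df) is ∂^2 f/∂x ∂y - ∂^2 f/∂y ∂x = (0) - (0) = 0 (equality of mixed partials for smooth f).
Similarly for dx ∧ dz and dy ∧ dz — all coefficients vanish. So d(df) = 0.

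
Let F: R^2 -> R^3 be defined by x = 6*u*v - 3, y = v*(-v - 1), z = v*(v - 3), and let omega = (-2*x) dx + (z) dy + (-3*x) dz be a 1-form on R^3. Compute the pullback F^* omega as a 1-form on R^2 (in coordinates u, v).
F^* omega = (36*v*(-2*u*v + 1)) du + (-72*u^2*v - 36*u*v^2 + 54*u*v + 36*u - 2*v^3 + 5*v^2 + 21*v - 27) dv

Using F^*(f dg) = (f ∘ F) d(g ∘ F), substitute each coordinate x_i by F_i(u, v) in f_i, and replace dx_i by d F_i = (∂F_i/∂u) du + (∂F_i/∂v) dv.
  For the x component: f_1(F) = -12*u*v + 6; d F_1 = (6*v) du + (6*u) dv
  For the y component: f_2(F) = v*(v - 3); d F_2 = (0) du + (-2*v - 1) dv
  For the z component: f_3(F) = -18*u*v + 9; d F_3 = (0) du + (2*v - 3) dv
Combining and collecting du, dv coefficients:
  coeff of du: 36*v*(-2*u*v + 1)
  coeff of dv: -72*u^2*v - 36*u*v^2 + 54*u*v + 36*u - 2*v^3 + 5*v^2 + 21*v - 27
F^* omega = (36*v*(-2*u*v + 1)) du + (-72*u^2*v - 36*u*v^2 + 54*u*v + 36*u - 2*v^3 + 5*v^2 + 21*v - 27) dv.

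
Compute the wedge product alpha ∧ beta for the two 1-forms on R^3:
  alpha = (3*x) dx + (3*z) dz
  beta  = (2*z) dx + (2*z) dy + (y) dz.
alpha ∧ beta = (6*x*z) dx ∧ dy + (3*x*y - 6*z^2) dx ∧ dz + (-6*z^2) dy ∧ dz

Distribute the wedge, using dx_i ∧ dx_j = -dx_j ∧ dx_i and dx_i ∧ dx_i = 0. For each pair (i, j) with i < j, the coefficient of dx_i ∧ dx_j in alpha ∧ beta is (alpha_i * beta_j - alpha_j * beta_i). Collecting: alpha ∧ beta = (6*x*z) dx ∧ dy + (3*x*y - 6*z^2) dx ∧ dz + (-6*z^2) dy ∧ dz.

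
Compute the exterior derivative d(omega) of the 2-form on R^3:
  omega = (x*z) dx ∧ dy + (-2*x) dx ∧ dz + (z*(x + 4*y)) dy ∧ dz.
d(omega) = (x + z) dx ∧ dy ∧ dz

For a 2-form omega = sum_{i<j} g_{ij} dx_i ∧ dx_j, the exterior derivative is
  d(omega) = sum_{i<j} d(g_{ij}) ∧ dx_i ∧ dx_j = sum_{i<j, k} (∂g_{ij}/∂x_k) dx_k ∧ dx_i ∧ dx_j.
Expand each term, using dx_k ∧ dx_i ∧ dx_j = sgn(permutation) dx_{(a)} ∧ dx_{(b)} ∧ dx_{(c)} with (a < b < c) sorted:
  d(x*z) includes (∂/∂z)(x*z) dz = (x) dz, which multiplied by dx ∧ dy gives (x) dx ∧ dy ∧ dz
  d(z*(x + 4*y)) includes (∂/∂x)(z*(x + 4*y)) dx = (z) dx, which multiplied by dy ∧ dz gives (z) dx ∧ dy ∧ dz
Collecting like 3-forms: d(omega) = (x + z) dx ∧ dy ∧ dz.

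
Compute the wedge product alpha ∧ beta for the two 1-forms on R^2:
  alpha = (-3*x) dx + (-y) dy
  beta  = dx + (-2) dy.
alpha ∧ beta = (6*x + y) dx ∧ dy

Distribute the wedge, using dx_i ∧ dx_j = -dx_j ∧ dx_i and dx_i ∧ dx_i = 0. For each pair (i, j) with i < j, the coefficient of dx_i ∧ dx_j in alpha ∧ beta is (alpha_i * beta_j - alpha_j * beta_i). Collecting: alpha ∧ beta = (6*x + y) dx ∧ dy.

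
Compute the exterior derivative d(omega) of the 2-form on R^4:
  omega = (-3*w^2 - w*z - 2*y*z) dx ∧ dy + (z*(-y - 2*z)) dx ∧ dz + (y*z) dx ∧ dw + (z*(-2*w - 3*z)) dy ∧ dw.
d(omega) = (-w - 2*y + z) dx ∧ dy ∧ dz + (-6*w - 2*z) dx ∧ dy ∧ dw + (-y) dx ∧ dz ∧ dw + (2*w + 6*z) dy ∧ dz ∧ dw

For a 2-form omega = sum_{i<j} g_{ij} dx_i ∧ dx_j, the exterior derivative is
  d(omega) = sum_{i<j} d(g_{ij}) ∧ dx_i ∧ dx_j = sum_{i<j, k} (∂g_{ij}/∂x_k) dx_k ∧ dx_i ∧ dx_j.
Expand each term, using dx_k ∧ dx_i ∧ dx_j = sgn(permutation) dx_{(a)} ∧ dx_{(b)} ∧ dx_{(c)} with (a < b < c) sorted:
  d(-3*w^2 - w*z - 2*y*z) includes (∂/∂z)(-3*w^2 - w*z - 2*y*z) dz = (-w - 2*y) dz, which multiplied by dx ∧ dy gives (-w - 2*y) dx ∧ dy ∧ dz
  d(-3*w^2 - w*z - 2*y*z) includes (∂/∂w)(-3*w^2 - w*z - 2*y*z) dw = (-6*w - z) dw, which multiplied by dx ∧ dy gives (-6*w - z) dx ∧ dy ∧ dw
  d(z*(-y - 2*z)) includes (∂/∂y)(z*(-y - 2*z)) dy = (-z) dy, which multiplied by dx ∧ dz gives (z) dx ∧ dy ∧ dz
  d(y*z) includes (∂/∂y)(y*z) dy = (z) dy, which multiplied by dx ∧ dw gives (-z) dx ∧ dy ∧ dw
  d(y*z) includes (∂/∂z)(y*z) dz = (y) dz, which multiplied by dx ∧ dw gives (-y) dx ∧ dz ∧ dw
  d(z*(-2*w - 3*z)) includes (∂/∂z)(z*(-2*w - 3*z)) dz = (-2*w - 6*z) dz, which multiplied by dy ∧ dw gives (2*w + 6*z) dy ∧ dz ∧ dw
Collecting like 3-forms: d(omega) = (-w - 2*y + z) dx ∧ dy ∧ dz + (-6*w - 2*z) dx ∧ dy ∧ dw + (-y) dx ∧ dz ∧ dw + (2*w + 6*z) dy ∧ dz ∧ dw.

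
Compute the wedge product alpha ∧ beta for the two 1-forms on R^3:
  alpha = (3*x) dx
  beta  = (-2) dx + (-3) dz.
alpha ∧ beta = (-9*x) dx ∧ dz

Distribute the wedge, using dx_i ∧ dx_j = -dx_j ∧ dx_i and dx_i ∧ dx_i = 0. For each pair (i, j) with i < j, the coefficient of dx_i ∧ dx_j in alpha ∧ beta is (alpha_i * beta_j - alpha_j * beta_i). Collecting: alpha ∧ beta = (-9*x) dx ∧ dz.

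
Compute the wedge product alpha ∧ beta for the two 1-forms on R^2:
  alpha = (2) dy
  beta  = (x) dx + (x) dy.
alpha ∧ beta = (-2*x) dx ∧ dy

Distribute the wedge, using dx_i ∧ dx_j = -dx_j ∧ dx_i and dx_i ∧ dx_i = 0. For each pair (i, j) with i < j, the coefficient of dx_i ∧ dx_j in alpha ∧ beta is (alpha_i * beta_j - alpha_j * beta_i). Collecting: alpha ∧ beta = (-2*x) dx ∧ dy.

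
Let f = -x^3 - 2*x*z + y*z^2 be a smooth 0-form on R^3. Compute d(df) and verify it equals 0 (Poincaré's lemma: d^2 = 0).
d(df) = 0

Step 1: df = sum_i (∂f/∂x_i) dx_i = (-3*x^2 - 2*z) dx + (z^2) dy + (-2*x + 2*y*z) dz.
Step 2: Apply d again. Using the 1-form formula, the coefficient of dx ∧ dy in d(df) is ∂^2 f/∂x ∂y - ∂^2 f/∂y ∂x = (0) - (0) = 0 (equality of mixed partials for smooth f).
Similarly for dx ∧ dz and dy ∧ dz — all coefficients vanish. So d(df) = 0.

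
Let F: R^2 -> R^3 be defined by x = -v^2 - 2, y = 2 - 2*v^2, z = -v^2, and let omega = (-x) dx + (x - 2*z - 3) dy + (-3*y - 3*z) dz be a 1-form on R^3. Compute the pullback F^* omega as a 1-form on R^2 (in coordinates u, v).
F^* omega = (-24*v^3 + 28*v) dv

Using F^*(f dg) = (f ∘ F) d(g ∘ F), substitute each coordinate x_i by F_i(u, v) in f_i, and replace dx_i by d F_i = (∂F_i/∂u) du + (∂F_i/∂v) dv.
  For the x component: f_1(F) = v^2 + 2; d F_1 = (0) du + (-2*v) dv
  For the y component: f_2(F) = v^2 - 5; d F_2 = (0) du + (-4*v) dv
  For the z component: f_3(F) = 9*v^2 - 6; d F_3 = (0) du + (-2*v) dv
Combining and collecting du, dv coefficients:
  coeff of du: 0
  coeff of dv: -24*v^3 + 28*v
F^* omega = (-24*v^3 + 28*v) dv.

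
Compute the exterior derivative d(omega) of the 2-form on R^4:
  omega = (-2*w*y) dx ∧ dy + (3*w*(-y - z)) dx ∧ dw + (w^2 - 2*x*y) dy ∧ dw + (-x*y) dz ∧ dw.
d(omega) = (3*w - 4*y) dx ∧ dy ∧ dw + (3*w - y) dx ∧ dz ∧ dw + (-x) dy ∧ dz ∧ dw

For a 2-form omega = sum_{i<j} g_{ij} dx_i ∧ dx_j, the exterior derivative is
  d(omega) = sum_{i<j} d(g_{ij}) ∧ dx_i ∧ dx_j = sum_{i<j, k} (∂g_{ij}/∂x_k) dx_k ∧ dx_i ∧ dx_j.
Expand each term, using dx_k ∧ dx_i ∧ dx_j = sgn(permutation) dx_{(a)} ∧ dx_{(b)} ∧ dx_{(c)} with (a < b < c) sorted:
  d(-2*w*y) includes (∂/∂w)(-2*w*y) dw = (-2*y) dw, which multiplied by dx ∧ dy gives (-2*y) dx ∧ dy ∧ dw
  d(3*w*(-y - z)) includes (∂/∂y)(3*w*(-y - z)) dy = (-3*w) dy, which multiplied by dx ∧ dw gives (3*w) dx ∧ dy ∧ dw
  d(3*w*(-y - z)) includes (∂/∂z)(3*w*(-y - z)) dz = (-3*w) dz, which multiplied by dx ∧ dw gives (3*w) dx ∧ dz ∧ dw
  d(w^2 - 2*x*y) includes (∂/∂x)(w^2 - 2*x*y) dx = (-2*y) dx, which multiplied by dy ∧ dw gives (-2*y) dx ∧ dy ∧ dw
  d(-x*y) includes (∂/∂x)(-x*y) dx = (-y) dx, which multiplied by dz ∧ dw gives (-y) dx ∧ dz ∧ dw
  d(-x*y) includes (∂/∂y)(-x*y) dy = (-x) dy, which multiplied by dz ∧ dw gives (-x) dy ∧ dz ∧ dw
Collecting like 3-forms: d(omega) = (3*w - 4*y) dx ∧ dy ∧ dw + (3*w - y) dx ∧ dz ∧ dw + (-x) dy ∧ dz ∧ dw.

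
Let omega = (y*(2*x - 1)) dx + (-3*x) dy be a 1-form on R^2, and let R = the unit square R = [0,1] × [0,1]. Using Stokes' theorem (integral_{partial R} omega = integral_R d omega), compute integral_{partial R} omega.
integral_(partial R) omega = -3

Stokes: integral_partial_R omega = integral_R d omega with d omega = (∂Q/∂x - ∂P/∂y) dx ∧ dy.
  ∂Q/∂x = -3
  ∂P/∂y = 2*x - 1
  integrand = ∂Q/∂x - ∂P/∂y = -2*x - 2.
Integrating over R: integral_0^1 integral_0^1 (-2*x - 2) dx dy = -3.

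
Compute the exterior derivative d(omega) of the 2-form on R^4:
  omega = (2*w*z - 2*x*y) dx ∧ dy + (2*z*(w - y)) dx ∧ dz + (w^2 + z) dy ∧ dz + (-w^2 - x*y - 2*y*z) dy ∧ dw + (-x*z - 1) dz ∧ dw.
d(omega) = (2*w + 2*z) dx ∧ dy ∧ dz + (-y + 2*z) dx ∧ dy ∧ dw + (z) dx ∧ dz ∧ dw + (2*w + 2*y) dy ∧ dz ∧ dw

For a 2-form omega = sum_{i<j} g_{ij} dx_i ∧ dx_j, the exterior derivative is
  d(omega) = sum_{i<j} d(g_{ij}) ∧ dx_i ∧ dx_j = sum_{i<j, k} (∂g_{ij}/∂x_k) dx_k ∧ dx_i ∧ dx_j.
Expand each term, using dx_k ∧ dx_i ∧ dx_j = sgn(permutation) dx_{(a)} ∧ dx_{(b)} ∧ dx_{(c)} with (a < b < c) sorted:
  d(2*w*z - 2*x*y) includes (∂/∂z)(2*w*z - 2*x*y) dz = (2*w) dz, which multiplied by dx ∧ dy gives (2*w) dx ∧ dy ∧ dz
  d(2*w*z - 2*x*y) includes (∂/∂w)(2*w*z - 2*x*y) dw = (2*z) dw, which multiplied by dx ∧ dy gives (2*z) dx ∧ dy ∧ dw
  d(2*z*(w - y)) includes (∂/∂y)(2*z*(w - y)) dy = (-2*z) dy, which multiplied by dx ∧ dz gives (2*z) dx ∧ dy ∧ dz
  d(2*z*(w - y)) includes (∂/∂w)(2*z*(w - y)) dw = (2*z) dw, which multiplied by dx ∧ dz gives (2*z) dx ∧ dz ∧ dw
  d(w^2 + z) includes (∂/∂w)(w^2 + z) dw = (2*w) dw, which multiplied by dy ∧ dz gives (2*w) dy ∧ dz ∧ dw
  d(-w^2 - x*y - 2*y*z) includes (∂/∂x)(-w^2 - x*y - 2*y*z) dx = (-y) dx, which multiplied by dy ∧ dw gives (-y) dx ∧ dy ∧ dw
  d(-w^2 - x*y - 2*y*z) includes (∂/∂z)(-w^2 - x*y - 2*y*z) dz = (-2*y) dz, which multiplied by dy ∧ dw gives (2*y) dy ∧ dz ∧ dw
  d(-x*z - 1) includes (∂/∂x)(-x*z - 1) dx = (-z) dx, which multiplied by dz ∧ dw gives (-z) dx ∧ dz ∧ dw
Collecting like 3-forms: d(omega) = (2*w + 2*z) dx ∧ dy ∧ dz + (-y + 2*z) dx ∧ dy ∧ dw + (z) dx ∧ dz ∧ dw + (2*w + 2*y) dy ∧ dz ∧ dw.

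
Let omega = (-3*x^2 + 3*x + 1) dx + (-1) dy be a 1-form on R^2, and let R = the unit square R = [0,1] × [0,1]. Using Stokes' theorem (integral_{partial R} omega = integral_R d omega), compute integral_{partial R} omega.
integral_(partial R) omega = 0

Stokes: integral_partial_R omega = integral_R d omega with d omega = (∂Q/∂x - ∂P/∂y) dx ∧ dy.
  ∂Q/∂x = 0
  ∂P/∂y = 0
  integrand = ∂Q/∂x - ∂P/∂y = 0.
Integrating over R: integral_0^1 integral_0^1 (0) dx dy = 0.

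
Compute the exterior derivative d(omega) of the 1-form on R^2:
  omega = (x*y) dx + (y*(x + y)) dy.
d(omega) = (-x + y) dx ∧ dy

For a 1-form omega = sum_i f_i dx_i, the exterior derivative is
  d(omega) = sum_{i < j} (∂f_j/∂x_i - ∂f_i/∂x_j) dx_i ∧ dx_j.
  coefficient of dx ∧ dy: ∂f_2/∂x - ∂f_1/∂y = ∂(y*(x + y))/∂x - ∂(x*y)/∂y = -x + y
Assembling: d(omega) = (-x + y) dx ∧ dy.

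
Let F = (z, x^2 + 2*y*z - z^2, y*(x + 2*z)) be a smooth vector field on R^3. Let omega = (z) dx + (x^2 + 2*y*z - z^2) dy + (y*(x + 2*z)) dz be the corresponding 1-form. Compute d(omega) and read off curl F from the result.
d(omega) = (x - 2*y + 4*z) dy ∧ dz + (1 - y) dz ∧ dx + (2*x) dx ∧ dy; curl F = (x - 2*y + 4*z, 1 - y, 2*x)

d omega = sum_{i<j} (∂f_j/∂x_i - ∂f_i/∂x_j) dx_i ∧ dx_j. Under the identification (dy ∧ dz, dz ∧ dx, dx ∧ dy) ↔ (e_x, e_y, e_z), the coefficients are exactly the components of curl F. Compute:
  ∂R/∂y - ∂Q/∂z = (x + 2*z) - (2*y - 2*z) = x - 2*y + 4*z
  ∂P/∂z - ∂R/∂x = (1) - (y) = 1 - y
  ∂Q/∂x - ∂P/∂y = (2*x) - (0) = 2*x.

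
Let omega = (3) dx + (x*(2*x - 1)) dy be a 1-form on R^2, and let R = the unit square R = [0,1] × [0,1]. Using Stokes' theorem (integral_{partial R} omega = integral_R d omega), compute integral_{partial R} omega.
integral_(partial R) omega = 1

Stokes: integral_partial_R omega = integral_R d omega with d omega = (∂Q/∂x - ∂P/∂y) dx ∧ dy.
  ∂Q/∂x = 4*x - 1
  ∂P/∂y = 0
  integrand = ∂Q/∂x - ∂P/∂y = 4*x - 1.
Integrating over R: integral_0^1 integral_0^1 (4*x - 1) dx dy = 1.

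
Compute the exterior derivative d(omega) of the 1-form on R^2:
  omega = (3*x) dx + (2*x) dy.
d(omega) = (2) dx ∧ dy

For a 1-form omega = sum_i f_i dx_i, the exterior derivative is
  d(omega) = sum_{i < j} (∂f_j/∂x_i - ∂f_i/∂x_j) dx_i ∧ dx_j.
  coefficient of dx ∧ dy: ∂f_2/∂x - ∂f_1/∂y = ∂(2*x)/∂x - ∂(3*x)/∂y = 2
Assembling: d(omega) = (2) dx ∧ dy.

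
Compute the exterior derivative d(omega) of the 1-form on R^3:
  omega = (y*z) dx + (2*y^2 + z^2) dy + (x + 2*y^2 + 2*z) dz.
d(omega) = (-z) dx ∧ dy + (1 - y) dx ∧ dz + (4*y - 2*z) dy ∧ dz

For a 1-form omega = sum_i f_i dx_i, the exterior derivative is
  d(omega) = sum_{i < j} (∂f_j/∂x_i - ∂f_i/∂x_j) dx_i ∧ dx_j.
  coefficient of dx ∧ dy: ∂f_2/∂x - ∂f_1/∂y = ∂(2*y^2 + z^2)/∂x - ∂(y*z)/∂y = -z
  coefficient of dx ∧ dz: ∂f_3/∂x - ∂f_1/∂z = ∂(x + 2*y^2 + 2*z)/∂x - ∂(y*z)/∂z = 1 - y
  coefficient of dy ∧ dz: ∂f_3/∂y - ∂f_2/∂z = ∂(x + 2*y^2 + 2*z)/∂y - ∂(2*y^2 + z^2)/∂z = 4*y - 2*z
Assembling: d(omega) = (-z) dx ∧ dy + (1 - y) dx ∧ dz + (4*y - 2*z) dy ∧ dz.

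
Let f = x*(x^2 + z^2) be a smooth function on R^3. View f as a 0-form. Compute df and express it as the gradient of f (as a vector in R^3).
df = (3*x^2 + z^2) dx + (0) dy + (2*x*z) dz; grad f = (3*x^2 + z^2, 0, 2*x*z)

For a 0-form f, d f = (∂f/∂x) dx + (∂f/∂y) dy + (∂f/∂z) dz. The components of the vector representation are exactly the entries of grad f in Cartesian coordinates:
  ∂f/∂x = 3*x^2 + z^2
  ∂f/∂y = 0
  ∂f/∂z = 2*x*z.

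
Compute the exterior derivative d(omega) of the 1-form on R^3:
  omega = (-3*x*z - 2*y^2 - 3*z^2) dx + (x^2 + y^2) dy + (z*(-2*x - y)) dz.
d(omega) = (2*x + 4*y) dx ∧ dy + (3*x + 4*z) dx ∧ dz + (-z) dy ∧ dz

For a 1-form omega = sum_i f_i dx_i, the exterior derivative is
  d(omega) = sum_{i < j} (∂f_j/∂x_i - ∂f_i/∂x_j) dx_i ∧ dx_j.
  coefficient of dx ∧ dy: ∂f_2/∂x - ∂f_1/∂y = ∂(x^2 + y^2)/∂x - ∂(-3*x*z - 2*y^2 - 3*z^2)/∂y = 2*x + 4*y
  coefficient of dx ∧ dz: ∂f_3/∂x - ∂f_1/∂z = ∂(z*(-2*x - y))/∂x - ∂(-3*x*z - 2*y^2 - 3*z^2)/∂z = 3*x + 4*z
  coefficient of dy ∧ dz: ∂f_3/∂y - ∂f_2/∂z = ∂(z*(-2*x - y))/∂y - ∂(x^2 + y^2)/∂z = -z
Assembling: d(omega) = (2*x + 4*y) dx ∧ dy + (3*x + 4*z) dx ∧ dz + (-z) dy ∧ dz.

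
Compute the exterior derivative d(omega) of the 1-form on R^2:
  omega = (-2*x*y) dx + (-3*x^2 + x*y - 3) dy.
d(omega) = (-4*x + y) dx ∧ dy

For a 1-form omega = sum_i f_i dx_i, the exterior derivative is
  d(omega) = sum_{i < j} (∂f_j/∂x_i - ∂f_i/∂x_j) dx_i ∧ dx_j.
  coefficient of dx ∧ dy: ∂f_2/∂x - ∂f_1/∂y = ∂(-3*x^2 + x*y - 3)/∂x - ∂(-2*x*y)/∂y = -4*x + y
Assembling: d(omega) = (-4*x + y) dx ∧ dy.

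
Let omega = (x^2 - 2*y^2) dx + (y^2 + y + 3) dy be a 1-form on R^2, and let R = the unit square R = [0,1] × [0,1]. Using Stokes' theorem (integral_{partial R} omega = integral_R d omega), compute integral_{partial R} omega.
integral_(partial R) omega = 2

Stokes: integral_partial_R omega = integral_R d omega with d omega = (∂Q/∂x - ∂P/∂y) dx ∧ dy.
  ∂Q/∂x = 0
  ∂P/∂y = -4*y
  integrand = ∂Q/∂x - ∂P/∂y = 4*y.
Integrating over R: integral_0^1 integral_0^1 (4*y) dx dy = 2.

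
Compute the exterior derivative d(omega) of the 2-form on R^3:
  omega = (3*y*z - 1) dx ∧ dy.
d(omega) = (3*y) dx ∧ dy ∧ dz

For a 2-form omega = sum_{i<j} g_{ij} dx_i ∧ dx_j, the exterior derivative is
  d(omega) = sum_{i<j} d(g_{ij}) ∧ dx_i ∧ dx_j = sum_{i<j, k} (∂g_{ij}/∂x_k) dx_k ∧ dx_i ∧ dx_j.
Expand each term, using dx_k ∧ dx_i ∧ dx_j = sgn(permutation) dx_{(a)} ∧ dx_{(b)} ∧ dx_{(c)} with (a < b < c) sorted:
  d(3*y*z - 1) includes (∂/∂z)(3*y*z - 1) dz = (3*y) dz, which multiplied by dx ∧ dy gives (3*y) dx ∧ dy ∧ dz
Collecting like 3-forms: d(omega) = (3*y) dx ∧ dy ∧ dz.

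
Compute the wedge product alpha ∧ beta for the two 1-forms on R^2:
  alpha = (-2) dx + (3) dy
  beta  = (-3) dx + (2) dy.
alpha ∧ beta = (5) dx ∧ dy

Distribute the wedge, using dx_i ∧ dx_j = -dx_j ∧ dx_i and dx_i ∧ dx_i = 0. For each pair (i, j) with i < j, the coefficient of dx_i ∧ dx_j in alpha ∧ beta is (alpha_i * beta_j - alpha_j * beta_i). Collecting: alpha ∧ beta = (5) dx ∧ dy.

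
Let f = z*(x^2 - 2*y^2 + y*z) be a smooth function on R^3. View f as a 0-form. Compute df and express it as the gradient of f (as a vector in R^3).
df = (2*x*z) dx + (z*(-4*y + z)) dy + (x^2 - 2*y^2 + 2*y*z) dz; grad f = (2*x*z, z*(-4*y + z), x^2 - 2*y^2 + 2*y*z)

For a 0-form f, d f = (∂f/∂x) dx + (∂f/∂y) dy + (∂f/∂z) dz. The components of the vector representation are exactly the entries of grad f in Cartesian coordinates:
  ∂f/∂x = 2*x*z
  ∂f/∂y = z*(-4*y + z)
  ∂f/∂z = x^2 - 2*y^2 + 2*y*z.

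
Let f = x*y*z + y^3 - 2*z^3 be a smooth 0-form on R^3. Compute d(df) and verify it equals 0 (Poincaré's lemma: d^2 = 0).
d(df) = 0

Step 1: df = sum_i (∂f/∂x_i) dx_i = (y*z) dx + (x*z + 3*y^2) dy + (x*y - 6*z^2) dz.
Step 2: Apply d again. Using the 1-form formula, the coefficient of dx ∧ dy in d(df) is ∂^2 f/∂x ∂y - ∂^2 f/∂y ∂x = (z) - (z) = 0 (equality of mixed partials for smooth f).
Similarly for dx ∧ dz and dy ∧ dz — all coefficients vanish. So d(df) = 0.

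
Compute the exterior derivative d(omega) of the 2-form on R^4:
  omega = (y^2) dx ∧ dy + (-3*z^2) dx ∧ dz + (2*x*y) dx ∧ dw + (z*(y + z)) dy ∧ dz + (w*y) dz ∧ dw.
d(omega) = (-2*x) dx ∧ dy ∧ dw + (w) dy ∧ dz ∧ dw

For a 2-form omega = sum_{i<j} g_{ij} dx_i ∧ dx_j, the exterior derivative is
  d(omega) = sum_{i<j} d(g_{ij}) ∧ dx_i ∧ dx_j = sum_{i<j, k} (∂g_{ij}/∂x_k) dx_k ∧ dx_i ∧ dx_j.
Expand each term, using dx_k ∧ dx_i ∧ dx_j = sgn(permutation) dx_{(a)} ∧ dx_{(b)} ∧ dx_{(c)} with (a < b < c) sorted:
  d(2*x*y) includes (∂/∂y)(2*x*y) dy = (2*x) dy, which multiplied by dx ∧ dw gives (-2*x) dx ∧ dy ∧ dw
  d(w*y) includes (∂/∂y)(w*y) dy = (w) dy, which multiplied by dz ∧ dw gives (w) dy ∧ dz ∧ dw
Collecting like 3-forms: d(omega) = (-2*x) dx ∧ dy ∧ dw + (w) dy ∧ dz ∧ dw.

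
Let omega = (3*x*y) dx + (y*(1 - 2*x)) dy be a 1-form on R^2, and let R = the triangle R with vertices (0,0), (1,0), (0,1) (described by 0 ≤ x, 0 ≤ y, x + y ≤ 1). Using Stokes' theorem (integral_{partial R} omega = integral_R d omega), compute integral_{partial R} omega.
integral_(partial R) omega = -5/6

Stokes: integral_partial_R omega = integral_R d omega with d omega = (∂Q/∂x - ∂P/∂y) dx ∧ dy.
  ∂Q/∂x = -2*y
  ∂P/∂y = 3*x
  integrand = ∂Q/∂x - ∂P/∂y = -3*x - 2*y.
Integrating over R: integral_0^1 integral_0^{1-x} (-3*x - 2*y) dy dx = -5/6.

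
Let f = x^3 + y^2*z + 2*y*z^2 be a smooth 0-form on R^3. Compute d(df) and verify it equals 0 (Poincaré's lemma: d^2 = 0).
d(df) = 0

Step 1: df = sum_i (∂f/∂x_i) dx_i = (3*x^2) dx + (2*z*(y + z)) dy + (y*(y + 4*z)) dz.
Step 2: Apply d again. Using the 1-form formula, the coefficient of dx ∧ dy in d(df) is ∂^2 f/∂x ∂y - ∂^2 f/∂y ∂x = (0) - (0) = 0 (equality of mixed partials for smooth f).
Similarly for dx ∧ dz and dy ∧ dz — all coefficients vanish. So d(df) = 0.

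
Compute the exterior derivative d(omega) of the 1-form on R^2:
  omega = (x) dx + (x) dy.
d(omega) = (1) dx ∧ dy

For a 1-form omega = sum_i f_i dx_i, the exterior derivative is
  d(omega) = sum_{i < j} (∂f_j/∂x_i - ∂f_i/∂x_j) dx_i ∧ dx_j.
  coefficient of dx ∧ dy: ∂f_2/∂x - ∂f_1/∂y = ∂(x)/∂x - ∂(x)/∂y = 1
Assembling: d(omega) = (1) dx ∧ dy.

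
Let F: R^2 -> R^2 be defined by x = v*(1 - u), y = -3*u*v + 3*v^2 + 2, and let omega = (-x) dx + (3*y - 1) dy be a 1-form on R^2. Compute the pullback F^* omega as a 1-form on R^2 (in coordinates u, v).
F^* omega = (v*(26*u*v - 27*v^2 + v - 15)) du + (26*u^2*v - 81*u*v^2 + 2*u*v - 15*u + 54*v^3 + 29*v) dv

Using F^*(f dg) = (f ∘ F) d(g ∘ F), substitute each coordinate x_i by F_i(u, v) in f_i, and replace dx_i by d F_i = (∂F_i/∂u) du + (∂F_i/∂v) dv.
  For the x component: f_1(F) = v*(u - 1); d F_1 = (-v) du + (1 - u) dv
  For the y component: f_2(F) = -9*u*v + 9*v^2 + 5; d F_2 = (-3*v) du + (-3*u + 6*v) dv
Combining and collecting du, dv coefficients:
  coeff of du: v*(26*u*v - 27*v^2 + v - 15)
  coeff of dv: 26*u^2*v - 81*u*v^2 + 2*u*v - 15*u + 54*v^3 + 29*v
F^* omega = (v*(26*u*v - 27*v^2 + v - 15)) du + (26*u^2*v - 81*u*v^2 + 2*u*v - 15*u + 54*v^3 + 29*v) dv.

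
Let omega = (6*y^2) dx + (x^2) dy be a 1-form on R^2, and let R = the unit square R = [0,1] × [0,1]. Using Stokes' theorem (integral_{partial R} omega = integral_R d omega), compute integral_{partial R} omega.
integral_(partial R) omega = -5

Stokes: integral_partial_R omega = integral_R d omega with d omega = (∂Q/∂x - ∂P/∂y) dx ∧ dy.
  ∂Q/∂x = 2*x
  ∂P/∂y = 12*y
  integrand = ∂Q/∂x - ∂P/∂y = 2*x - 12*y.
Integrating over R: integral_0^1 integral_0^1 (2*x - 12*y) dx dy = -5.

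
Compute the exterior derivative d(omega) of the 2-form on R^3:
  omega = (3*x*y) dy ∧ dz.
d(omega) = (3*y) dx ∧ dy ∧ dz

For a 2-form omega = sum_{i<j} g_{ij} dx_i ∧ dx_j, the exterior derivative is
  d(omega) = sum_{i<j} d(g_{ij}) ∧ dx_i ∧ dx_j = sum_{i<j, k} (∂g_{ij}/∂x_k) dx_k ∧ dx_i ∧ dx_j.
Expand each term, using dx_k ∧ dx_i ∧ dx_j = sgn(permutation) dx_{(a)} ∧ dx_{(b)} ∧ dx_{(c)} with (a < b < c) sorted:
  d(3*x*y) includes (∂/∂x)(3*x*y) dx = (3*y) dx, which multiplied by dy ∧ dz gives (3*y) dx ∧ dy ∧ dz
Collecting like 3-forms: d(omega) = (3*y) dx ∧ dy ∧ dz.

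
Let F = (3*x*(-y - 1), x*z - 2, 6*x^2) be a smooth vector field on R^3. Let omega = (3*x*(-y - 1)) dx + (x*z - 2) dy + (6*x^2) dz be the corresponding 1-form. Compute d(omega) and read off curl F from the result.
d(omega) = (-x) dy ∧ dz + (-12*x) dz ∧ dx + (3*x + z) dx ∧ dy; curl F = (-x, -12*x, 3*x + z)

d omega = sum_{i<j} (∂f_j/∂x_i - ∂f_i/∂x_j) dx_i ∧ dx_j. Under the identification (dy ∧ dz, dz ∧ dx, dx ∧ dy) ↔ (e_x, e_y, e_z), the coefficients are exactly the components of curl F. Compute:
  ∂R/∂y - ∂Q/∂z = (0) - (x) = -x
  ∂P/∂z - ∂R/∂x = (0) - (12*x) = -12*x
  ∂Q/∂x - ∂P/∂y = (z) - (-3*x) = 3*x + z.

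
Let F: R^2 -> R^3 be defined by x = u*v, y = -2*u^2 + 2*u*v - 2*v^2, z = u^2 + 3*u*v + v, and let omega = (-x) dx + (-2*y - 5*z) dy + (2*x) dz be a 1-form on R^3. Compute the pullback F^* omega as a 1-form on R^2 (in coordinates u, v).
F^* omega = (4*u^3 + 78*u^2*v - 49*u*v^2 + 20*u*v + 8*v^3 - 10*v^2) du + (-2*u^3 - 29*u^2*v + 84*u*v^2 - 8*u*v - 16*v^3 + 20*v^2) dv

Using F^*(f dg) = (f ∘ F) d(g ∘ F), substitute each coordinate x_i by F_i(u, v) in f_i, and replace dx_i by d F_i = (∂F_i/∂u) du + (∂F_i/∂v) dv.
  For the x component: f_1(F) = -u*v; d F_1 = (v) du + (u) dv
  For the y component: f_2(F) = -u^2 - 19*u*v + 4*v^2 - 5*v; d F_2 = (-4*u + 2*v) du + (2*u - 4*v) dv
  For the z component: f_3(F) = 2*u*v; d F_3 = (2*u + 3*v) du + (3*u + 1) dv
Combining and collecting du, dv coefficients:
  coeff of du: 4*u^3 + 78*u^2*v - 49*u*v^2 + 20*u*v + 8*v^3 - 10*v^2
  coeff of dv: -2*u^3 - 29*u^2*v + 84*u*v^2 - 8*u*v - 16*v^3 + 20*v^2
F^* omega = (4*u^3 + 78*u^2*v - 49*u*v^2 + 20*u*v + 8*v^3 - 10*v^2) du + (-2*u^3 - 29*u^2*v + 84*u*v^2 - 8*u*v - 16*v^3 + 20*v^2) dv.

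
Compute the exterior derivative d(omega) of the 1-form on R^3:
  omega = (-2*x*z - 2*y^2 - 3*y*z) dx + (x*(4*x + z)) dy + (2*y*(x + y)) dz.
d(omega) = (8*x + 4*y + 4*z) dx ∧ dy + (2*x + 5*y) dx ∧ dz + (x + 4*y) dy ∧ dz

For a 1-form omega = sum_i f_i dx_i, the exterior derivative is
  d(omega) = sum_{i < j} (∂f_j/∂x_i - ∂f_i/∂x_j) dx_i ∧ dx_j.
  coefficient of dx ∧ dy: ∂f_2/∂x - ∂f_1/∂y = ∂(x*(4*x + z))/∂x - ∂(-2*x*z - 2*y^2 - 3*y*z)/∂y = 8*x + 4*y + 4*z
  coefficient of dx ∧ dz: ∂f_3/∂x - ∂f_1/∂z = ∂(2*y*(x + y))/∂x - ∂(-2*x*z - 2*y^2 - 3*y*z)/∂z = 2*x + 5*y
  coefficient of dy ∧ dz: ∂f_3/∂y - ∂f_2/∂z = ∂(2*y*(x + y))/∂y - ∂(x*(4*x + z))/∂z = x + 4*y
Assembling: d(omega) = (8*x + 4*y + 4*z) dx ∧ dy + (2*x + 5*y) dx ∧ dz + (x + 4*y) dy ∧ dz.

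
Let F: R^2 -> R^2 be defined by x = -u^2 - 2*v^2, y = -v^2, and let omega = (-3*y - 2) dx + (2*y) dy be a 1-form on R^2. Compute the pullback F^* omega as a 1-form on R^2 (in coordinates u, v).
F^* omega = (2*u*(2 - 3*v^2)) du + (8*v*(1 - v^2)) dv

Using F^*(f dg) = (f ∘ F) d(g ∘ F), substitute each coordinate x_i by F_i(u, v) in f_i, and replace dx_i by d F_i = (∂F_i/∂u) du + (∂F_i/∂v) dv.
  For the x component: f_1(F) = 3*v^2 - 2; d F_1 = (-2*u) du + (-4*v) dv
  For the y component: f_2(F) = -2*v^2; d F_2 = (0) du + (-2*v) dv
Combining and collecting du, dv coefficients:
  coeff of du: 2*u*(2 - 3*v^2)
  coeff of dv: 8*v*(1 - v^2)
F^* omega = (2*u*(2 - 3*v^2)) du + (8*v*(1 - v^2)) dv.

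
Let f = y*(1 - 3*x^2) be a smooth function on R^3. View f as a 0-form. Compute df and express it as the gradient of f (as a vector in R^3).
df = (-6*x*y) dx + (1 - 3*x^2) dy + (0) dz; grad f = (-6*x*y, 1 - 3*x^2, 0)

For a 0-form f, d f = (∂f/∂x) dx + (∂f/∂y) dy + (∂f/∂z) dz. The components of the vector representation are exactly the entries of grad f in Cartesian coordinates:
  ∂f/∂x = -6*x*y
  ∂f/∂y = 1 - 3*x^2
  ∂f/∂z = 0.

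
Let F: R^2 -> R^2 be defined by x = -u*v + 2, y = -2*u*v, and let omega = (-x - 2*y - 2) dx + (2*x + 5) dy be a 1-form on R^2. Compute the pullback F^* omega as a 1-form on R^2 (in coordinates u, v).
F^* omega = (v*(-u*v - 14)) du + (u*(-u*v - 14)) dv

Using F^*(f dg) = (f ∘ F) d(g ∘ F), substitute each coordinate x_i by F_i(u, v) in f_i, and replace dx_i by d F_i = (∂F_i/∂u) du + (∂F_i/∂v) dv.
  For the x component: f_1(F) = 5*u*v - 4; d F_1 = (-v) du + (-u) dv
  For the y component: f_2(F) = -2*u*v + 9; d F_2 = (-2*v) du + (-2*u) dv
Combining and collecting du, dv coefficients:
  coeff of du: v*(-u*v - 14)
  coeff of dv: u*(-u*v - 14)
F^* omega = (v*(-u*v - 14)) du + (u*(-u*v - 14)) dv.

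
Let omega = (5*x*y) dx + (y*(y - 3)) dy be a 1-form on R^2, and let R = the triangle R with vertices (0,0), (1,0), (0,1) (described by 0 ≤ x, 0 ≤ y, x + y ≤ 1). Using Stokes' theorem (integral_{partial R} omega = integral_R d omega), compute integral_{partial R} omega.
integral_(partial R) omega = -5/6

Stokes: integral_partial_R omega = integral_R d omega with d omega = (∂Q/∂x - ∂P/∂y) dx ∧ dy.
  ∂Q/∂x = 0
  ∂P/∂y = 5*x
  integrand = ∂Q/∂x - ∂P/∂y = -5*x.
Integrating over R: integral_0^1 integral_0^{1-x} (-5*x) dy dx = -5/6.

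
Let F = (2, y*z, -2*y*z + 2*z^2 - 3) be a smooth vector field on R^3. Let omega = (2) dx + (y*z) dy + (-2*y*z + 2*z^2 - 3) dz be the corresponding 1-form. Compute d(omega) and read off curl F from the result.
d(omega) = (-y - 2*z) dy ∧ dz + (0) dz ∧ dx + (0) dx ∧ dy; curl F = (-y - 2*z, 0, 0)

d omega = sum_{i<j} (∂f_j/∂x_i - ∂f_i/∂x_j) dx_i ∧ dx_j. Under the identification (dy ∧ dz, dz ∧ dx, dx ∧ dy) ↔ (e_x, e_y, e_z), the coefficients are exactly the components of curl F. Compute:
  ∂R/∂y - ∂Q/∂z = (-2*z) - (y) = -y - 2*z
  ∂P/∂z - ∂R/∂x = (0) - (0) = 0
  ∂Q/∂x - ∂P/∂y = (0) - (0) = 0.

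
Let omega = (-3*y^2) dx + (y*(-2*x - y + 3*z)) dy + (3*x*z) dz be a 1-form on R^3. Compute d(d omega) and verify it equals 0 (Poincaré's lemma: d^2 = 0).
d(d omega) = 0

Step 1: d omega = sum_{i<j} (∂f_j/∂x_i - ∂f_i/∂x_j) dx_i ∧ dx_j:
  coeff of dx ∧ dy: 4*y
  coeff of dx ∧ dz: 3*z
  coeff of dy ∧ dz: -3*y
Step 2: Apply d again to each 2-form coefficient. The only possible 3-form in R^3 is dx ∧ dy ∧ dz, with coefficient
  ∂(coeff of dy∧dz)/∂x - ∂(coeff of dx∧dz)/∂y + ∂(coeff of dx∧dy)/∂z
  = ∂/∂x (-3*y) - ∂/∂y (3*z) + ∂/∂z (4*y).
Each of these terms simplifies to sums of mixed partials that cancel in pairs. The result is 0 (by equality of mixed partials for smooth functions — Schwarz / Clairaut).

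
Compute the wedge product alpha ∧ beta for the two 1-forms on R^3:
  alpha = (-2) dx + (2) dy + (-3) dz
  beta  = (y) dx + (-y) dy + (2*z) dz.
alpha ∧ beta = (3*y - 4*z) dx ∧ dz + (-3*y + 4*z) dy ∧ dz

Distribute the wedge, using dx_i ∧ dx_j = -dx_j ∧ dx_i and dx_i ∧ dx_i = 0. For each pair (i, j) with i < j, the coefficient of dx_i ∧ dx_j in alpha ∧ beta is (alpha_i * beta_j - alpha_j * beta_i). Collecting: alpha ∧ beta = (3*y - 4*z) dx ∧ dz + (-3*y + 4*z) dy ∧ dz.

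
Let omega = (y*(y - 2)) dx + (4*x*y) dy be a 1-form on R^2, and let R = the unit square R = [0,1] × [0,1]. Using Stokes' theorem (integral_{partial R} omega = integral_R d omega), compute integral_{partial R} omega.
integral_(partial R) omega = 3

Stokes: integral_partial_R omega = integral_R d omega with d omega = (∂Q/∂x - ∂P/∂y) dx ∧ dy.
  ∂Q/∂x = 4*y
  ∂P/∂y = 2*y - 2
  integrand = ∂Q/∂x - ∂P/∂y = 2*y + 2.
Integrating over R: integral_0^1 integral_0^1 (2*y + 2) dx dy = 3.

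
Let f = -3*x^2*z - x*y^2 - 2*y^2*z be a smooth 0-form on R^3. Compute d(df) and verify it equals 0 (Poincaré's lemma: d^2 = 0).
d(df) = 0

Step 1: df = sum_i (∂f/∂x_i) dx_i = (-6*x*z - y^2) dx + (2*y*(-x - 2*z)) dy + (-3*x^2 - 2*y^2) dz.
Step 2: Apply d again. Using the 1-form formula, the coefficient of dx ∧ dy in d(df) is ∂^2 f/∂x ∂y - ∂^2 f/∂y ∂x = (-2*y) - (-2*y) = 0 (equality of mixed partials for smooth f).
Similarly for dx ∧ dz and dy ∧ dz — all coefficients vanish. So d(df) = 0.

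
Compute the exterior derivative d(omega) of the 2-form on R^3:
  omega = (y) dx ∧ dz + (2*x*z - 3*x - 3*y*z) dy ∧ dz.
d(omega) = (2*z - 4) dx ∧ dy ∧ dz

For a 2-form omega = sum_{i<j} g_{ij} dx_i ∧ dx_j, the exterior derivative is
  d(omega) = sum_{i<j} d(g_{ij}) ∧ dx_i ∧ dx_j = sum_{i<j, k} (∂g_{ij}/∂x_k) dx_k ∧ dx_i ∧ dx_j.
Expand each term, using dx_k ∧ dx_i ∧ dx_j = sgn(permutation) dx_{(a)} ∧ dx_{(b)} ∧ dx_{(c)} with (a < b < c) sorted:
  d(y) includes (∂/∂y)(y) dy = (1) dy, which multiplied by dx ∧ dz gives (-1) dx ∧ dy ∧ dz
  d(2*x*z - 3*x - 3*y*z) includes (∂/∂x)(2*x*z - 3*x - 3*y*z) dx = (2*z - 3) dx, which multiplied by dy ∧ dz gives (2*z - 3) dx ∧ dy ∧ dz
Collecting like 3-forms: d(omega) = (2*z - 4) dx ∧ dy ∧ dz.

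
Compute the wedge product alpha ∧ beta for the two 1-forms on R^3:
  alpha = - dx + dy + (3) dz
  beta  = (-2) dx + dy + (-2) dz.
alpha ∧ beta = (1) dx ∧ dy + (8) dx ∧ dz + (-5) dy ∧ dz

Distribute the wedge, using dx_i ∧ dx_j = -dx_j ∧ dx_i and dx_i ∧ dx_i = 0. For each pair (i, j) with i < j, the coefficient of dx_i ∧ dx_j in alpha ∧ beta is (alpha_i * beta_j - alpha_j * beta_i). Collecting: alpha ∧ beta = (1) dx ∧ dy + (8) dx ∧ dz + (-5) dy ∧ dz.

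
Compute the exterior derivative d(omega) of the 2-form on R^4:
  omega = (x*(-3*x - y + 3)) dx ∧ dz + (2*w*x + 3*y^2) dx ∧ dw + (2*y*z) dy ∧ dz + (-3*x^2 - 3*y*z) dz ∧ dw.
d(omega) = (x) dx ∧ dy ∧ dz + (-6*y) dx ∧ dy ∧ dw + (-6*x) dx ∧ dz ∧ dw + (-3*z) dy ∧ dz ∧ dw

For a 2-form omega = sum_{i<j} g_{ij} dx_i ∧ dx_j, the exterior derivative is
  d(omega) = sum_{i<j} d(g_{ij}) ∧ dx_i ∧ dx_j = sum_{i<j, k} (∂g_{ij}/∂x_k) dx_k ∧ dx_i ∧ dx_j.
Expand each term, using dx_k ∧ dx_i ∧ dx_j = sgn(permutation) dx_{(a)} ∧ dx_{(b)} ∧ dx_{(c)} with (a < b < c) sorted:
  d(x*(-3*x - y + 3)) includes (∂/∂y)(x*(-3*x - y + 3)) dy = (-x) dy, which multiplied by dx ∧ dz gives (x) dx ∧ dy ∧ dz
  d(2*w*x + 3*y^2) includes (∂/∂y)(2*w*x + 3*y^2) dy = (6*y) dy, which multiplied by dx ∧ dw gives (-6*y) dx ∧ dy ∧ dw
  d(-3*x^2 - 3*y*z) includes (∂/∂x)(-3*x^2 - 3*y*z) dx = (-6*x) dx, which multiplied by dz ∧ dw gives (-6*x) dx ∧ dz ∧ dw
  d(-3*x^2 - 3*y*z) includes (∂/∂y)(-3*x^2 - 3*y*z) dy = (-3*z) dy, which multiplied by dz ∧ dw gives (-3*z) dy ∧ dz ∧ dw
Collecting like 3-forms: d(omega) = (x) dx ∧ dy ∧ dz + (-6*y) dx ∧ dy ∧ dw + (-6*x) dx ∧ dz ∧ dw + (-3*z) dy ∧ dz ∧ dw.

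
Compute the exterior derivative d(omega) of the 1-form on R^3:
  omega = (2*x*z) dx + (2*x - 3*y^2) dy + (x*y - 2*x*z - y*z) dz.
d(omega) = (2) dx ∧ dy + (-2*x + y - 2*z) dx ∧ dz + (x - z) dy ∧ dz

For a 1-form omega = sum_i f_i dx_i, the exterior derivative is
  d(omega) = sum_{i < j} (∂f_j/∂x_i - ∂f_i/∂x_j) dx_i ∧ dx_j.
  coefficient of dx ∧ dy: ∂f_2/∂x - ∂f_1/∂y = ∂(2*x - 3*y^2)/∂x - ∂(2*x*z)/∂y = 2
  coefficient of dx ∧ dz: ∂f_3/∂x - ∂f_1/∂z = ∂(x*y - 2*x*z - y*z)/∂x - ∂(2*x*z)/∂z = -2*x + y - 2*z
  coefficient of dy ∧ dz: ∂f_3/∂y - ∂f_2/∂z = ∂(x*y - 2*x*z - y*z)/∂y - ∂(2*x - 3*y^2)/∂z = x - z
Assembling: d(omega) = (2) dx ∧ dy + (-2*x + y - 2*z) dx ∧ dz + (x - z) dy ∧ dz.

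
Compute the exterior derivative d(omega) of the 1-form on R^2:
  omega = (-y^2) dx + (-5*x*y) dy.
d(omega) = (-3*y) dx ∧ dy

For a 1-form omega = sum_i f_i dx_i, the exterior derivative is
  d(omega) = sum_{i < j} (∂f_j/∂x_i - ∂f_i/∂x_j) dx_i ∧ dx_j.
  coefficient of dx ∧ dy: ∂f_2/∂x - ∂f_1/∂y = ∂(-5*x*y)/∂x - ∂(-y^2)/∂y = -3*y
Assembling: d(omega) = (-3*y) dx ∧ dy.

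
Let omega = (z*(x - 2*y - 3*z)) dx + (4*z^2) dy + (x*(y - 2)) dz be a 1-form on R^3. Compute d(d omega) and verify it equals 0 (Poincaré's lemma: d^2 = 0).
d(d omega) = 0

Step 1: d omega = sum_{i<j} (∂f_j/∂x_i - ∂f_i/∂x_j) dx_i ∧ dx_j:
  coeff of dx ∧ dy: 2*z
  coeff of dx ∧ dz: -x + 3*y + 6*z - 2
  coeff of dy ∧ dz: x - 8*z
Step 2: Apply d again to each 2-form coefficient. The only possible 3-form in R^3 is dx ∧ dy ∧ dz, with coefficient
  ∂(coeff of dy∧dz)/∂x - ∂(coeff of dx∧dz)/∂y + ∂(coeff of dx∧dy)/∂z
  = ∂/∂x (x - 8*z) - ∂/∂y (-x + 3*y + 6*z - 2) + ∂/∂z (2*z).
Each of these terms simplifies to sums of mixed partials that cancel in pairs. The result is 0 (by equality of mixed partials for smooth functions — Schwarz / Clairaut).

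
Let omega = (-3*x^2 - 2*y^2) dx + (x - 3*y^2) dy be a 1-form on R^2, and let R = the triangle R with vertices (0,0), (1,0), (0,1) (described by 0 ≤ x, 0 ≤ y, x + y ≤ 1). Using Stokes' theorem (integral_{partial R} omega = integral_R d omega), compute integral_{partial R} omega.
integral_(partial R) omega = 7/6

Stokes: integral_partial_R omega = integral_R d omega with d omega = (∂Q/∂x - ∂P/∂y) dx ∧ dy.
  ∂Q/∂x = 1
  ∂P/∂y = -4*y
  integrand = ∂Q/∂x - ∂P/∂y = 4*y + 1.
Integrating over R: integral_0^1 integral_0^{1-x} (4*y + 1) dy dx = 7/6.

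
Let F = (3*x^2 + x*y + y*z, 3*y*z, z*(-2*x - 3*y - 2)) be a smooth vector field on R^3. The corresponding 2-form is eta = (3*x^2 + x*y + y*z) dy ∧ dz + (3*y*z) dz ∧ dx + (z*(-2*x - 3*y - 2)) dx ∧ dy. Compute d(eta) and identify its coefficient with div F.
d(eta) = (4*x - 2*y + 3*z - 2) dx ∧ dy ∧ dz; div F = 4*x - 2*y + 3*z - 2

For a 2-form in R^3 of the form above, applying d gives a 3-form with coefficient ∂P/∂x + ∂Q/∂y + ∂R/∂z:
  ∂P/∂x = 6*x + y
  ∂Q/∂y = 3*z
  ∂R/∂z = -2*x - 3*y - 2
Sum = 4*x - 2*y + 3*z - 2, which is exactly div F.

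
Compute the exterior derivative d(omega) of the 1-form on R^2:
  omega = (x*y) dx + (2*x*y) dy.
d(omega) = (-x + 2*y) dx ∧ dy

For a 1-form omega = sum_i f_i dx_i, the exterior derivative is
  d(omega) = sum_{i < j} (∂f_j/∂x_i - ∂f_i/∂x_j) dx_i ∧ dx_j.
  coefficient of dx ∧ dy: ∂f_2/∂x - ∂f_1/∂y = ∂(2*x*y)/∂x - ∂(x*y)/∂y = -x + 2*y
Assembling: d(omega) = (-x + 2*y) dx ∧ dy.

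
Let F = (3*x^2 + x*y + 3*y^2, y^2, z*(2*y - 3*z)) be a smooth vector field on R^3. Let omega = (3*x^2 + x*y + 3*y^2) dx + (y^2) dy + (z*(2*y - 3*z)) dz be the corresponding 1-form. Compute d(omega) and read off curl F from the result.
d(omega) = (2*z) dy ∧ dz + (0) dz ∧ dx + (-x - 6*y) dx ∧ dy; curl F = (2*z, 0, -x - 6*y)

d omega = sum_{i<j} (∂f_j/∂x_i - ∂f_i/∂x_j) dx_i ∧ dx_j. Under the identification (dy ∧ dz, dz ∧ dx, dx ∧ dy) ↔ (e_x, e_y, e_z), the coefficients are exactly the components of curl F. Compute:
  ∂R/∂y - ∂Q/∂z = (2*z) - (0) = 2*z
  ∂P/∂z - ∂R/∂x = (0) - (0) = 0
  ∂Q/∂x - ∂P/∂y = (0) - (x + 6*y) = -x - 6*y.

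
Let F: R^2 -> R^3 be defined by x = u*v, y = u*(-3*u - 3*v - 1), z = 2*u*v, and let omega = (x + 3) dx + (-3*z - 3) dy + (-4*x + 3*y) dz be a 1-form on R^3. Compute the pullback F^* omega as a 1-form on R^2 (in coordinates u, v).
F^* omega = (18*u^2*v - 7*u*v^2 + 18*u + 12*v + 3) du + (u*(-18*u^2 - 7*u*v - 6*u + 12)) dv

Using F^*(f dg) = (f ∘ F) d(g ∘ F), substitute each coordinate x_i by F_i(u, v) in f_i, and replace dx_i by d F_i = (∂F_i/∂u) du + (∂F_i/∂v) dv.
  For the x component: f_1(F) = u*v + 3; d F_1 = (v) du + (u) dv
  For the y component: f_2(F) = -6*u*v - 3; d F_2 = (-6*u - 3*v - 1) du + (-3*u) dv
  For the z component: f_3(F) = u*(-9*u - 13*v - 3); d F_3 = (2*v) du + (2*u) dv
Combining and collecting du, dv coefficients:
  coeff of du: 18*u^2*v - 7*u*v^2 + 18*u + 12*v + 3
  coeff of dv: u*(-18*u^2 - 7*u*v - 6*u + 12)
F^* omega = (18*u^2*v - 7*u*v^2 + 18*u + 12*v + 3) du + (u*(-18*u^2 - 7*u*v - 6*u + 12)) dv.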